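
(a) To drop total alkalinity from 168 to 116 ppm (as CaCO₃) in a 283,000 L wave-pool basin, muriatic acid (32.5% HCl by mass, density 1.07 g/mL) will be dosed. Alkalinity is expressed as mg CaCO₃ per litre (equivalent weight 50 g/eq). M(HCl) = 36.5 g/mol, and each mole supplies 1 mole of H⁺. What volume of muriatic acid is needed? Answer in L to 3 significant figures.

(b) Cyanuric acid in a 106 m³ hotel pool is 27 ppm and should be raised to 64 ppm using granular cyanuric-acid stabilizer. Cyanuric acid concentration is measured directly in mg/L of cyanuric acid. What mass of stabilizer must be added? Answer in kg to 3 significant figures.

(a) Alkalinity to neutralize: (168 − 116) = 52 mg/L as CaCO₃ × 283,000 L = 14,720 g as CaCO₃.
(a) Equivalents of H⁺ required: 14,720 ÷ 50 g/eq = 294.3 eq = 294.3 mol HCl.
(a) Mass of HCl: 294.3 × 36.5 = 10,740 g.
(a) Mass of 32.5% solution: 10,740 / 0.325 = 33,050 g.
(a) Volume: 33,050 g ÷ 1.07 g/mL = 30,890 mL.

(b) Volume: 106 m³ = 106,000 L.
(b) CYA to add: (64 − 27) = 37 mg/L × 106,000 L = 3922 g cyanuric acid.

(a) 30.9 L; (b) 3.92 kg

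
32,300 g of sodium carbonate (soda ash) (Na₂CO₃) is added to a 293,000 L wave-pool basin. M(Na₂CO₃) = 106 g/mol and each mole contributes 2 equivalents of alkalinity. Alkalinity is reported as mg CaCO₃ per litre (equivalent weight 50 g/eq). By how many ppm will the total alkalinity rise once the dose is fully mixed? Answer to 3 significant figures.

104 ppm

Moles of Na₂CO₃: 32,300 g ÷ 106 g/mol = 304.7 mol → 609.4 eq of alkalinity.
As CaCO₃: 609.4 eq × 50 g/eq = 30,470 g.
Rise: 30,470 g / 293,000 L × 1000 = 104 mg/L.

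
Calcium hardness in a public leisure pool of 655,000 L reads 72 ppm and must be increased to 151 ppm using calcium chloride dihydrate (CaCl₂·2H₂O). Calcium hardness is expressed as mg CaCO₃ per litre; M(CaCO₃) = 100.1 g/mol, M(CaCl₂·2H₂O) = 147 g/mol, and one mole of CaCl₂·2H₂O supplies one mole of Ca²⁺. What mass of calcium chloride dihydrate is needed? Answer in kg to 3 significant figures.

76.0 kg

Hardness to add: (151 − 72) = 79 mg/L as CaCO₃ × 655,000 L = 51,740 g as CaCO₃.
Moles of Ca²⁺ (1 mol Ca²⁺ ≡ 1 mol CaCO₃): 51,740 / 100.1 g/mol = 516.9 mol.
Mass of CaCl₂·2H₂O: 516.9 × 147 = 75,990 g.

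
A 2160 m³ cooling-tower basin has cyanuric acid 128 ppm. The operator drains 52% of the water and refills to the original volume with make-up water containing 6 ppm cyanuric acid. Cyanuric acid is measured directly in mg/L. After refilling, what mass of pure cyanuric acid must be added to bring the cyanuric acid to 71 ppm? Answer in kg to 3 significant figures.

Volume: 2160 m³ = 2,160,000 L.
After draining 52% and refilling: 128 × 0.48 + 6 × 0.52 = 64.56 ppm.
Deficit to target: 71 − 64.56 = 6.44 mg/L.
Mass: 6.44 mg/L × 2,160,000 L = 13,910 g cyanuric acid.

13.9 kg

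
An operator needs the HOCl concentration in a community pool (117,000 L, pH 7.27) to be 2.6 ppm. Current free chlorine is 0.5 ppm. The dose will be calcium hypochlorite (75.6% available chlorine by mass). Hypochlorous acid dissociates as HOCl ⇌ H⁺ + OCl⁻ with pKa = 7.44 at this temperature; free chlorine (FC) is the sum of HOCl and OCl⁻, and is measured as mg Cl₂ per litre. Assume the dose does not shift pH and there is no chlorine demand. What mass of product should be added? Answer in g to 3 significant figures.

[OCl⁻]/[HOCl] = 10^(pH − pKa) = 10^(7.27 − 7.44) = 0.6761; fraction as HOCl = 1/(1 + 0.6761) = 0.5966.
Free chlorine required for 2.6 ppm HOCl: 2.6 / 0.5966 = 4.358 ppm.
FC to add: 4.358 − 0.5 = 3.858 mg/L as Cl₂.
Cl₂ equivalent: 3.858 mg/L × 117,000 L = 451.4 g.
Product at 75.6% available Cl: 451.4 / 0.756 = 597 g.

597 g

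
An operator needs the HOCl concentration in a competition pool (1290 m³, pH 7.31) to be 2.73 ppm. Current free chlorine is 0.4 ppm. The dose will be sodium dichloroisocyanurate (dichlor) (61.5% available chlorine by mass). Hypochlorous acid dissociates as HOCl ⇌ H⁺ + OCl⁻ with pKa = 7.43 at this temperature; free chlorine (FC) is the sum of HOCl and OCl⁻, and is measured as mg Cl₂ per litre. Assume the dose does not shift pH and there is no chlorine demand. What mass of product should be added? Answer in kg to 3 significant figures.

Volume: 1290 m³ = 1,290,000 L.
[OCl⁻]/[HOCl] = 10^(pH − pKa) = 10^(7.31 − 7.43) = 0.7586; fraction as HOCl = 1/(1 + 0.7586) = 0.5686.
Free chlorine required for 2.73 ppm HOCl: 2.73 / 0.5686 = 4.801 ppm.
FC to add: 4.801 − 0.4 = 4.401 mg/L as Cl₂.
Cl₂ equivalent: 4.401 mg/L × 1,290,000 L = 5677 g.
Product at 61.5% available Cl: 5677 / 0.615 = 9231 g.

9.23 kg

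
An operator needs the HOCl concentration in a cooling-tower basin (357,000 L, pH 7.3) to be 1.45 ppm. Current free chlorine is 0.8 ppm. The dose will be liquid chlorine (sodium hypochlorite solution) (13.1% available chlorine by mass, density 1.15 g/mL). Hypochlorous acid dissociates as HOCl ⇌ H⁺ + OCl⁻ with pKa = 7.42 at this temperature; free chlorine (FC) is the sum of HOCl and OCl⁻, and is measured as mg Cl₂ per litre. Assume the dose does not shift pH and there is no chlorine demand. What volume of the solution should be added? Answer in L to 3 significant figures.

4.15 L

[OCl⁻]/[HOCl] = 10^(pH − pKa) = 10^(7.3 − 7.42) = 0.7586; fraction as HOCl = 1/(1 + 0.7586) = 0.5686.
Free chlorine required for 1.45 ppm HOCl: 1.45 / 0.5686 = 2.55 ppm.
FC to add: 2.55 − 0.8 = 1.75 mg/L as Cl₂.
Cl₂ equivalent: 1.75 mg/L × 357,000 L = 624.7 g.
Product at 13.1% available Cl: 624.7 / 0.131 = 4769 g.
Volume: 4769 g ÷ 1.15 g/mL = 4147 mL.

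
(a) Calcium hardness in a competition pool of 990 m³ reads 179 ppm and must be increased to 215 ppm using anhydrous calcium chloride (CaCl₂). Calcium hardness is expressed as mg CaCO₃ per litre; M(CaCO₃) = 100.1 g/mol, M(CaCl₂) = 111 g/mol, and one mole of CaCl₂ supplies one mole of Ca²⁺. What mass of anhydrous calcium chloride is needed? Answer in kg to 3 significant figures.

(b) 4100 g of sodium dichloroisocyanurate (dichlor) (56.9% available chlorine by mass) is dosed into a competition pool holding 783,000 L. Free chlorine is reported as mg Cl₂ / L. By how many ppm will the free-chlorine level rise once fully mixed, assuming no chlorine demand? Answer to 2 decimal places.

(a) 39.5 kg; (b) 2.98 ppm

(a) Volume: 990 m³ = 990,000 L.
(a) Hardness to add: (215 − 179) = 36 mg/L as CaCO₃ × 990,000 L = 35,640 g as CaCO₃.
(a) Moles of Ca²⁺ (1 mol Ca²⁺ ≡ 1 mol CaCO₃): 35,640 / 100.1 g/mol = 356 mol.
(a) Mass of CaCl₂: 356 × 111 = 39,520 g.

(b) Available chlorine delivered: 4100 g × 0.569 = 2333 g as Cl₂.
(b) Concentration rise: 2333 g / 783,000 L = 2.979 mg/L = 2.98 ppm.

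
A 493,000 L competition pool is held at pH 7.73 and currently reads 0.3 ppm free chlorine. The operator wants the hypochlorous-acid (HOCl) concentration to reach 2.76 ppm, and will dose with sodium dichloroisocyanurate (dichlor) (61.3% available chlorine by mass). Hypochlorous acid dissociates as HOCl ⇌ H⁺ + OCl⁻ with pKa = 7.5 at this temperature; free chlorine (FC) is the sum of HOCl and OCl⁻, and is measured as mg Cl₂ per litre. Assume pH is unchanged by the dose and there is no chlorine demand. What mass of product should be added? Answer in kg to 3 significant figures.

5.75 kg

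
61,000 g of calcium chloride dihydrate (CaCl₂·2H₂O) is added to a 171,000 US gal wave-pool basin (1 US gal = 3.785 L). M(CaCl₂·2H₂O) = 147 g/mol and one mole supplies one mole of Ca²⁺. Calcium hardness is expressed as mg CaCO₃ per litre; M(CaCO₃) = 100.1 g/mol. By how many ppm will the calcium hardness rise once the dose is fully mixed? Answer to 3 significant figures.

Volume: 171,000 US gal × 3.785 L/gal = 647,235 L.
Moles of Ca²⁺: 61,000 g ÷ 147 g/mol = 415 mol.
As CaCO₃: 415 mol × 100.1 g/mol = 41,540 g.
Rise: 41,540 g / 647,235 L × 1000 = 64.18 mg/L.

64.2 ppm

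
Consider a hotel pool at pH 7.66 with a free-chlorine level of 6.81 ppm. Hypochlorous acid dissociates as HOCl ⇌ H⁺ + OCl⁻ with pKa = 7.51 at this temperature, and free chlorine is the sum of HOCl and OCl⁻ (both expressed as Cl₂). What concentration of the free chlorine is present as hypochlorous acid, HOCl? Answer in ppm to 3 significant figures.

[OCl⁻]/[HOCl] = 10^(pH − pKa) = 10^(7.66 − 7.51) = 10^0.15 = 1.413.
Fraction as HOCl = 1 / (1 + 1.413) = 0.4145.
HOCl = 0.4145 × 6.81 ppm = 2.823 ppm.

2.82 ppm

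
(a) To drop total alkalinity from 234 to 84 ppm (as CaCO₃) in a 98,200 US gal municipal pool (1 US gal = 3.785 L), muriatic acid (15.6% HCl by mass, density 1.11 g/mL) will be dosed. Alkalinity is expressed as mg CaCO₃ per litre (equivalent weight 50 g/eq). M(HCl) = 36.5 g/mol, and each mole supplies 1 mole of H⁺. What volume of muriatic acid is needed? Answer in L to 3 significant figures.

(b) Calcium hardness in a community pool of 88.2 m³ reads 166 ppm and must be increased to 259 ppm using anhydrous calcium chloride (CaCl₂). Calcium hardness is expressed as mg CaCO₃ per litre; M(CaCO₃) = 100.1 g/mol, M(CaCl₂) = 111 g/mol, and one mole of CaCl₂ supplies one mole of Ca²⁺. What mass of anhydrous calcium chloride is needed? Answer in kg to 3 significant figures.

(a) 235 L; (b) 9.10 kg

(a) Volume: 98,200 US gal × 3.785 L/gal = 371,687 L.
(a) Alkalinity to neutralize: (234 − 84) = 150 mg/L as CaCO₃ × 371,687 L = 55,750 g as CaCO₃.
(a) Equivalents of H⁺ required: 55,750 ÷ 50 g/eq = 1115 eq = 1115 mol HCl.
(a) Mass of HCl: 1115 × 36.5 = 40,700 g.
(a) Mass of 15.6% solution: 40,700 / 0.156 = 260,900 g.
(a) Volume: 260,900 g ÷ 1.11 g/mL = 235,000 mL.

(b) Volume: 88.2 m³ = 88,200 L.
(b) Hardness to add: (259 − 166) = 93 mg/L as CaCO₃ × 88,200 L = 8203 g as CaCO₃.
(b) Moles of Ca²⁺ (1 mol Ca²⁺ ≡ 1 mol CaCO₃): 8203 / 100.1 g/mol = 81.94 mol.
(b) Mass of CaCl₂: 81.94 × 111 = 9096 g.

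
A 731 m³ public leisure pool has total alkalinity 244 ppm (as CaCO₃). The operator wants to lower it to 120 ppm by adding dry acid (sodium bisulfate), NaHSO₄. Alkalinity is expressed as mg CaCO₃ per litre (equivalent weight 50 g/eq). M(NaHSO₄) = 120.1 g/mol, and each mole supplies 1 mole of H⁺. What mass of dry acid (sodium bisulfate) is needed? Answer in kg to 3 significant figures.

218 kg

Volume: 731 m³ = 731,000 L.
Alkalinity to neutralize: (244 − 120) = 124 mg/L as CaCO₃ × 731,000 L = 90,640 g as CaCO₃.
Equivalents of H⁺ required: 90,640 ÷ 50 g/eq = 1813 eq = 1813 mol NaHSO₄.
Mass of NaHSO₄: 1813 × 120.1 = 217,700 g.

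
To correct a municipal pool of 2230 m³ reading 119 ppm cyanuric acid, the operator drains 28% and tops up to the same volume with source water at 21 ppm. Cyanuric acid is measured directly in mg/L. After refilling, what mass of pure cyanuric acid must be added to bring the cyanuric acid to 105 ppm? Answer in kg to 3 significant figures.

Volume: 2230 m³ = 2,230,000 L.
After draining 28% and refilling: 119 × 0.72 + 21 × 0.28 = 91.56 ppm.
Deficit to target: 105 − 91.56 = 13.44 mg/L.
Mass: 13.44 mg/L × 2,230,000 L = 29,970 g cyanuric acid.

30.0 kg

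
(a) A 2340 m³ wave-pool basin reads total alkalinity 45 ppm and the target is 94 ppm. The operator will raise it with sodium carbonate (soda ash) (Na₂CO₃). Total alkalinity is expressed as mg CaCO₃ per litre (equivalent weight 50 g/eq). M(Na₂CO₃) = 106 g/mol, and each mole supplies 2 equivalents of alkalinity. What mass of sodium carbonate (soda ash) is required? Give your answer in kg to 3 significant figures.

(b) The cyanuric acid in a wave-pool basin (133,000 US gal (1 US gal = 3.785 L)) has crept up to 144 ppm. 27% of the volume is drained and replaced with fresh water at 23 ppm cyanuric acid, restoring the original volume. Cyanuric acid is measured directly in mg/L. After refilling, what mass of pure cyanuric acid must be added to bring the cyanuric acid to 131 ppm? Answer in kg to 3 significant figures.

(a) Volume: 2340 m³ = 2,340,000 L.
(a) Alkalinity to add: (94 − 45) = 49 mg/L as CaCO₃ × 2,340,000 L = 114,700 g as CaCO₃.
(a) Equivalents: 114,700 g ÷ 50 g/eq = 2293 eq.
(a) Each mole of Na₂CO₃ supplies 2 eq, so 2293 / 2 = 1147 mol.
(a) Mass: 1147 mol × 106 g/mol = 121,500 g.

(b) Volume: 133,000 US gal × 3.785 L/gal = 503,405 L.
(b) After draining 27% and refilling: 144 × 0.73 + 23 × 0.27 = 111.33 ppm.
(b) Deficit to target: 131 − 111.33 = 19.67 mg/L.
(b) Mass: 19.67 mg/L × 503,405 L = 9902 g cyanuric acid.

(a) 122 kg; (b) 9.90 kg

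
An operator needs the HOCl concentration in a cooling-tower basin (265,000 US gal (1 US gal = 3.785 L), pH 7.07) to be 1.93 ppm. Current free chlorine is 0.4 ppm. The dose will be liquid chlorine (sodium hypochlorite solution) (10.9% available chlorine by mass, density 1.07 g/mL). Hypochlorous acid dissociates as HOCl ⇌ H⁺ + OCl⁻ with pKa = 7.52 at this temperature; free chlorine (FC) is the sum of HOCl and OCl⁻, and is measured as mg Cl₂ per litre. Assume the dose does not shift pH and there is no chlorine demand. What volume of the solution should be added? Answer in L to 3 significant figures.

19.0 L

Volume: 265,000 US gal × 3.785 L/gal = 1,003,025 L.
[OCl⁻]/[HOCl] = 10^(pH − pKa) = 10^(7.07 − 7.52) = 0.3548; fraction as HOCl = 1/(1 + 0.3548) = 0.7381.
Free chlorine required for 1.93 ppm HOCl: 1.93 / 0.7381 = 2.615 ppm.
FC to add: 2.615 − 0.4 = 2.215 mg/L as Cl₂.
Cl₂ equivalent: 2.215 mg/L × 1,003,025 L = 2221 g.
Product at 10.9% available Cl: 2221 / 0.109 = 20,380 g.
Volume: 20,380 g ÷ 1.07 g/mL = 19,050 mL.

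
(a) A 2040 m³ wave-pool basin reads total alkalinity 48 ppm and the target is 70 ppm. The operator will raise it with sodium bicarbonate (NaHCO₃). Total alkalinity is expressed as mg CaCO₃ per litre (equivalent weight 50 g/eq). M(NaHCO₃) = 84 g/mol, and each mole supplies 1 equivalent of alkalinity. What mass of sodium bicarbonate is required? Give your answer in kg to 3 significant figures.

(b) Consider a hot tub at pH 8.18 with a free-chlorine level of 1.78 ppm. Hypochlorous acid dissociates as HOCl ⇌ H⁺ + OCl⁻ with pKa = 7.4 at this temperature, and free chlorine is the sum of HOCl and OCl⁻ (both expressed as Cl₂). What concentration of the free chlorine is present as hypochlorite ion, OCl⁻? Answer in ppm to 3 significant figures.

(a) Volume: 2040 m³ = 2,040,000 L.
(a) Alkalinity to add: (70 − 48) = 22 mg/L as CaCO₃ × 2,040,000 L = 44,880 g as CaCO₃.
(a) Equivalents: 44,880 g ÷ 50 g/eq = 897.6 eq.
(a) NaHCO₃ supplies 1 eq per mole → 897.6 mol.
(a) Mass: 897.6 mol × 84 g/mol = 75,400 g.

(b) [OCl⁻]/[HOCl] = 10^(pH − pKa) = 10^(8.18 − 7.4) = 10^0.78 = 6.026.
(b) Fraction as HOCl = 1 / (1 + 6.026) = 0.1423.
(b) OCl⁻ = (1 − 0.1423) × 1.78 ppm = 1.527 ppm.

(a) 75.4 kg; (b) 1.53 ppm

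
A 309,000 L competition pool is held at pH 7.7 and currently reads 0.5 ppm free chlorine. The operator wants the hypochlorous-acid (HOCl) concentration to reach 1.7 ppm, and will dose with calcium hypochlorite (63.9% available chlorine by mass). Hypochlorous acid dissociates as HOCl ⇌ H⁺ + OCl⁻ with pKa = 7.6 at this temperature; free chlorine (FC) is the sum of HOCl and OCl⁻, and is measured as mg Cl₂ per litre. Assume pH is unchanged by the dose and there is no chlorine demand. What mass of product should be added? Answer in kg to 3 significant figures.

1.62 kg

[OCl⁻]/[HOCl] = 10^(pH − pKa) = 10^(7.7 − 7.6) = 1.259; fraction as HOCl = 1/(1 + 1.259) = 0.4427.
Free chlorine required for 1.7 ppm HOCl: 1.7 / 0.4427 = 3.84 ppm.
FC to add: 3.84 − 0.5 = 3.34 mg/L as Cl₂.
Cl₂ equivalent: 3.34 mg/L × 309,000 L = 1032 g.
Product at 63.9% available Cl: 1032 / 0.639 = 1615 g.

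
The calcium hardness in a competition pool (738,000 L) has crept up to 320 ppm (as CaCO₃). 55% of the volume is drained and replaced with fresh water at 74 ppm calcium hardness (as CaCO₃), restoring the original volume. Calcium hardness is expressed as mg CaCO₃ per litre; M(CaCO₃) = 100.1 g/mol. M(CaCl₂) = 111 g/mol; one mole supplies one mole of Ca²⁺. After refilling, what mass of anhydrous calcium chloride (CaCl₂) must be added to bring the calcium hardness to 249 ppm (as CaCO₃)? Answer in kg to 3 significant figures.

After draining 55% and refilling: 320 × 0.45 + 74 × 0.55 = 184.7 ppm.
Deficit to target: 249 − 184.7 = 64.3 mg/L.
As CaCO₃: 64.3 mg/L × 738,000 L = 47,450 g; ÷ 100.1 = 474.1 mol Ca²⁺.
Mass: 474.1 × 111 = 52,620 g.

52.6 kg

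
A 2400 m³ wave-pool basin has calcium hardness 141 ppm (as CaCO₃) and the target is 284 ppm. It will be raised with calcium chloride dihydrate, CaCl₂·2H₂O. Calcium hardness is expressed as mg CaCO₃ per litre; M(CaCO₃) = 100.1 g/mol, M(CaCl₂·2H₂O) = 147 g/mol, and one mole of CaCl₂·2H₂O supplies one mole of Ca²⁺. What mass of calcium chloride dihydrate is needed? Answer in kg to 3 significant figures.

504 kg

Volume: 2400 m³ = 2,400,000 L.
Hardness to add: (284 − 141) = 143 mg/L as CaCO₃ × 2,400,000 L = 343,200 g as CaCO₃.
Moles of Ca²⁺ (1 mol Ca²⁺ ≡ 1 mol CaCO₃): 343,200 / 100.1 g/mol = 3429 mol.
Mass of CaCl₂·2H₂O: 3429 × 147 = 504,000 g.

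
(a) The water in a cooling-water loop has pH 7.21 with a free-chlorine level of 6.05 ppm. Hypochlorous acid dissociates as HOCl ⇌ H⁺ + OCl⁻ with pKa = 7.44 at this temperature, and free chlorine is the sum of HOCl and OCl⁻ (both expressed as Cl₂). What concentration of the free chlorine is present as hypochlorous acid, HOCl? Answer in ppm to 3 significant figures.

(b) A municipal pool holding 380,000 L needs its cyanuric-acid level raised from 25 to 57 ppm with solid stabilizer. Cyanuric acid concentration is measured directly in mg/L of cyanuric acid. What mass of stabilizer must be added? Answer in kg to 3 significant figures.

(a) [OCl⁻]/[HOCl] = 10^(pH − pKa) = 10^(7.21 − 7.44) = 10^-0.23 = 0.5888.
(a) Fraction as HOCl = 1 / (1 + 0.5888) = 0.6294.
(a) HOCl = 0.6294 × 6.05 ppm = 3.808 ppm.

(b) CYA to add: (57 − 25) = 32 mg/L × 380,000 L = 12,160 g cyanuric acid.

(a) 3.81 ppm; (b) 12.2 kg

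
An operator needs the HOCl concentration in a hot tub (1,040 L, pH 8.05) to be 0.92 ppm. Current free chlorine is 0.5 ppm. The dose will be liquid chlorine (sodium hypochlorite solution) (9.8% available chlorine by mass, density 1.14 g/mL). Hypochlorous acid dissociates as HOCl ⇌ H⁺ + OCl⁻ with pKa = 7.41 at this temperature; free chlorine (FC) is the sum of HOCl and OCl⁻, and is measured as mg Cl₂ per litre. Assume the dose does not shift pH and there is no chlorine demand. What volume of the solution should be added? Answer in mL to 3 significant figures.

41.3 mL

[OCl⁻]/[HOCl] = 10^(pH − pKa) = 10^(8.05 − 7.41) = 4.365; fraction as HOCl = 1/(1 + 4.365) = 0.1864.
Free chlorine required for 0.92 ppm HOCl: 0.92 / 0.1864 = 4.936 ppm.
FC to add: 4.936 − 0.5 = 4.436 mg/L as Cl₂.
Cl₂ equivalent: 4.436 mg/L × 1,040 L = 4.613 g.
Product at 9.8% available Cl: 4.613 / 0.098 = 47.08 g.
Volume: 47.08 g ÷ 1.14 g/mL = 41.29 mL.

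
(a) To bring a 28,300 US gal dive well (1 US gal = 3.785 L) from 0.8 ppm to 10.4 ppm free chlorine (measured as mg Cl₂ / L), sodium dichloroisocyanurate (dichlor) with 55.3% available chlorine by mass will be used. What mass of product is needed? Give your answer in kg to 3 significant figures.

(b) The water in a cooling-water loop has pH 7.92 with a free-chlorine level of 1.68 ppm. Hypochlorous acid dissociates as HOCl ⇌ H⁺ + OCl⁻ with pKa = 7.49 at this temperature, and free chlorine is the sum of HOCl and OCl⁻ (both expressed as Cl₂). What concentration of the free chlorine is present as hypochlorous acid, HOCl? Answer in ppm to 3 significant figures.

(a) Volume: 28,300 US gal × 3.785 L/gal = 107,116 L.
(a) Chlorine deficit: 10.4 − 0.8 = 9.6 ppm = 9.6 mg/L as Cl₂.
(a) Cl₂ equivalent needed: 9.6 mg/L × 107,116 L = 1,028,000 mg = 1028 g.
(a) Product at 55.3% available chlorine: 1028 / 0.553 = 1860 g.

(b) [OCl⁻]/[HOCl] = 10^(pH − pKa) = 10^(7.92 − 7.49) = 10^0.43 = 2.692.
(b) Fraction as HOCl = 1 / (1 + 2.692) = 0.2709.
(b) HOCl = 0.2709 × 1.68 ppm = 0.4551 ppm.

(a) 1.86 kg; (b) 0.455 ppm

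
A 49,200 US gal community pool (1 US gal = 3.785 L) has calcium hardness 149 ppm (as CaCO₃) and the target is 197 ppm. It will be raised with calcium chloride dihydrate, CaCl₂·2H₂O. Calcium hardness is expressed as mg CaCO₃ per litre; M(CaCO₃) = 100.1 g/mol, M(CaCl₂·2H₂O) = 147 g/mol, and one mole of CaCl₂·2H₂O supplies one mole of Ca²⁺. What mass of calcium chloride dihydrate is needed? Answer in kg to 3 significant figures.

13.1 kg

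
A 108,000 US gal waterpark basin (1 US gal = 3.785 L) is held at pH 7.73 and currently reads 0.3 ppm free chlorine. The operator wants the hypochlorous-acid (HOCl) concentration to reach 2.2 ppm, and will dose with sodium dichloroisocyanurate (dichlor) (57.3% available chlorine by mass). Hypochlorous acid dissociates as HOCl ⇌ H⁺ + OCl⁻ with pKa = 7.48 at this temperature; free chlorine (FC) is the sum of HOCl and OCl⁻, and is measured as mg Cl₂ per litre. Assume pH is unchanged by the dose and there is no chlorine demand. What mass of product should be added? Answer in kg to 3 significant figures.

Volume: 108,000 US gal × 3.785 L/gal = 408,780 L.
[OCl⁻]/[HOCl] = 10^(pH − pKa) = 10^(7.73 − 7.48) = 1.778; fraction as HOCl = 1/(1 + 1.778) = 0.3599.
Free chlorine required for 2.2 ppm HOCl: 2.2 / 0.3599 = 6.112 ppm.
FC to add: 6.112 − 0.3 = 5.812 mg/L as Cl₂.
Cl₂ equivalent: 5.812 mg/L × 408,780 L = 2376 g.
Product at 57.3% available Cl: 2376 / 0.573 = 4146 g.

4.15 kg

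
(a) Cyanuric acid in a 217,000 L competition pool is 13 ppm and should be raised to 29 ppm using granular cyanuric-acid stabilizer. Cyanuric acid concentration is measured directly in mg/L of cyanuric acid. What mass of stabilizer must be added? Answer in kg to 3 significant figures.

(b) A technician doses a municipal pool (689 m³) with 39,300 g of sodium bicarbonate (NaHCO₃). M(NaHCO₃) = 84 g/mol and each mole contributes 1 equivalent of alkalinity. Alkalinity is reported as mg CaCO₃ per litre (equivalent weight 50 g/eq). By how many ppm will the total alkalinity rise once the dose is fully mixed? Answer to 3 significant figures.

(a) 3.47 kg; (b) 34.0 ppm

(a) CYA to add: (29 − 13) = 16 mg/L × 217,000 L = 3472 g cyanuric acid.

(b) Volume: 689 m³ = 689,000 L.
(b) Moles of NaHCO₃: 39,300 g ÷ 84 g/mol = 467.9 mol → 467.9 eq of alkalinity.
(b) As CaCO₃: 467.9 eq × 50 g/eq = 23,390 g.
(b) Rise: 23,390 g / 689,000 L × 1000 = 33.95 mg/L.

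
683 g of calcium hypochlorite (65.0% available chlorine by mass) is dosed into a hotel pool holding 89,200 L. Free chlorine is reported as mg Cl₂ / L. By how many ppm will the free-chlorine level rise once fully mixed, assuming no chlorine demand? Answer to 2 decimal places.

Available chlorine delivered: 683 g × 0.65 = 443.9 g as Cl₂.
Concentration rise: 443.9 g / 89,200 L = 4.977 mg/L = 4.98 ppm.

4.98 ppm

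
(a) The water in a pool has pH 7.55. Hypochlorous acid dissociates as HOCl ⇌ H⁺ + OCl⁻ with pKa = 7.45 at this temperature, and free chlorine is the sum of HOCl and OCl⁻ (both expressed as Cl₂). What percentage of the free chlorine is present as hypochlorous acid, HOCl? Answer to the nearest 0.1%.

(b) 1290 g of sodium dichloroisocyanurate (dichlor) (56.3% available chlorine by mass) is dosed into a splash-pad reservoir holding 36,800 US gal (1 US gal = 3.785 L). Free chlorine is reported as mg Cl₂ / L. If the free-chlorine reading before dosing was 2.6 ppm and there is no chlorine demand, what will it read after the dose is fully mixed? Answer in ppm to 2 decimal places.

(a) 44.3%; (b) 7.81 ppm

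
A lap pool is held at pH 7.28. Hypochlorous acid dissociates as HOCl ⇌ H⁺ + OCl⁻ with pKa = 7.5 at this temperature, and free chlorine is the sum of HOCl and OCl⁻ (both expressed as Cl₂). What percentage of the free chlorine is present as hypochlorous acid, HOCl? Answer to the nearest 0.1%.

[OCl⁻]/[HOCl] = 10^(pH − pKa) = 10^(7.28 − 7.5) = 10^-0.22 = 0.6026.
Fraction as HOCl = 1 / (1 + 0.6026) = 0.624.

62.4%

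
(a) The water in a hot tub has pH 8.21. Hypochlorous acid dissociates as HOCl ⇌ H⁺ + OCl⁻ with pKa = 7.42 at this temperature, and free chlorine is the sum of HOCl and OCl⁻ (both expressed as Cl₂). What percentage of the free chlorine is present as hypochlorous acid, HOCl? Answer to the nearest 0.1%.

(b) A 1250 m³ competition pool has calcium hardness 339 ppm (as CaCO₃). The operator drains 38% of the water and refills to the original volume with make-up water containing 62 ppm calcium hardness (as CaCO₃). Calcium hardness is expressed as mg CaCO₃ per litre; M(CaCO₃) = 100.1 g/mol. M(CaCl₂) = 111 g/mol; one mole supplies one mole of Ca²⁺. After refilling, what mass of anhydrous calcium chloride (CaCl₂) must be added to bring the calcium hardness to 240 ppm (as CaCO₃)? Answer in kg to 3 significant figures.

(a) 14.0%; (b) 8.68 kg

(a) [OCl⁻]/[HOCl] = 10^(pH − pKa) = 10^(8.21 − 7.42) = 10^0.79 = 6.166.
(a) Fraction as HOCl = 1 / (1 + 6.166) = 0.1395.

(b) Volume: 1250 m³ = 1,250,000 L.
(b) After draining 38% and refilling: 339 × 0.62 + 62 × 0.38 = 233.74 ppm.
(b) Deficit to target: 240 − 233.74 = 6.26 mg/L.
(b) As CaCO₃: 6.26 mg/L × 1,250,000 L = 7825 g; ÷ 100.1 = 78.17 mol Ca²⁺.
(b) Mass: 78.17 × 111 = 8677 g.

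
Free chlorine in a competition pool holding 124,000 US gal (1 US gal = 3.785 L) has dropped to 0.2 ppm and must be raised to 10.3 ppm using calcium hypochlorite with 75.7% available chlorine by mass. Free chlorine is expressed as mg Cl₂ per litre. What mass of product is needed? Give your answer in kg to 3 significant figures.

6.26 kg

Volume: 124,000 US gal × 3.785 L/gal = 469,340 L.
Chlorine deficit: 10.3 − 0.2 = 10.1 ppm = 10.1 mg/L as Cl₂.
Cl₂ equivalent needed: 10.1 mg/L × 469,340 L = 4,740,000 mg = 4740 g.
Product at 75.7% available chlorine: 4740 / 0.757 = 6262 g.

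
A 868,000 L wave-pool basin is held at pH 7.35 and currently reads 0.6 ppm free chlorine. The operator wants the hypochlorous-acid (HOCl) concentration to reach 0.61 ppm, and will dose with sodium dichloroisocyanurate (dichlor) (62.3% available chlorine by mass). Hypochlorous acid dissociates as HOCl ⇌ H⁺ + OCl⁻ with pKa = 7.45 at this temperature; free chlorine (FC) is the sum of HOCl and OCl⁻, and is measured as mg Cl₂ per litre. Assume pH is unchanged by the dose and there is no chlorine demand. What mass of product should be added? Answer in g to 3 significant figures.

689 g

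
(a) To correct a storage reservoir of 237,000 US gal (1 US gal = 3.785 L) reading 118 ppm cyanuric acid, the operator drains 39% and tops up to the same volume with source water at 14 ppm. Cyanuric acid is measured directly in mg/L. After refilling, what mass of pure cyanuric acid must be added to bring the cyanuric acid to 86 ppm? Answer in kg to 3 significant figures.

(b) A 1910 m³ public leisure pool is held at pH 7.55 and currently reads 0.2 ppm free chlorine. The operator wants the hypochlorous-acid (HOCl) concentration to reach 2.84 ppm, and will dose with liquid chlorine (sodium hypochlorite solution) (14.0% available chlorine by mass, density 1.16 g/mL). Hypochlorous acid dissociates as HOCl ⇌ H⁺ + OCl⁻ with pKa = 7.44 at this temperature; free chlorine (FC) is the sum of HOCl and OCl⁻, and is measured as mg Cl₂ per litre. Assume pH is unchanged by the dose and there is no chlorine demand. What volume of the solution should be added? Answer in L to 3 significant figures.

(a) 7.68 kg; (b) 74.1 L

(a) Volume: 237,000 US gal × 3.785 L/gal = 897,045 L.
(a) After draining 39% and refilling: 118 × 0.61 + 14 × 0.39 = 77.44 ppm.
(a) Deficit to target: 86 − 77.44 = 8.56 mg/L.
(a) Mass: 8.56 mg/L × 897,045 L = 7679 g cyanuric acid.

(b) Volume: 1910 m³ = 1,910,000 L.
(b) [OCl⁻]/[HOCl] = 10^(pH − pKa) = 10^(7.55 − 7.44) = 1.288; fraction as HOCl = 1/(1 + 1.288) = 0.437.
(b) Free chlorine required for 2.84 ppm HOCl: 2.84 / 0.437 = 6.499 ppm.
(b) FC to add: 6.499 − 0.2 = 6.299 mg/L as Cl₂.
(b) Cl₂ equivalent: 6.299 mg/L × 1,910,000 L = 12,030 g.
(b) Product at 14.0% available Cl: 12,030 / 0.14 = 85,930 g.
(b) Volume: 85,930 g ÷ 1.16 g/mL = 74,080 mL.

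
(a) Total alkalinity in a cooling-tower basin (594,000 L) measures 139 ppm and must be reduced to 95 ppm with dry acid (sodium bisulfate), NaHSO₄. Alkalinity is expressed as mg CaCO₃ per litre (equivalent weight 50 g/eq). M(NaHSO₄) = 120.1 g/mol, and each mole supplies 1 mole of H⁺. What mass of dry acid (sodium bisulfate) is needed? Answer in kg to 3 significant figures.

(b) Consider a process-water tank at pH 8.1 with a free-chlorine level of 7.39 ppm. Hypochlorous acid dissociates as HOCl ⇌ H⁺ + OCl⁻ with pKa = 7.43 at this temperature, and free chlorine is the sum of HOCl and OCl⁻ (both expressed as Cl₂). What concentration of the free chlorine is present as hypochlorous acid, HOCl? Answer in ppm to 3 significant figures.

(a) Alkalinity to neutralize: (139 − 95) = 44 mg/L as CaCO₃ × 594,000 L = 26,140 g as CaCO₃.
(a) Equivalents of H⁺ required: 26,140 ÷ 50 g/eq = 522.7 eq = 522.7 mol NaHSO₄.
(a) Mass of NaHSO₄: 522.7 × 120.1 = 62,780 g.

(b) [OCl⁻]/[HOCl] = 10^(pH − pKa) = 10^(8.1 − 7.43) = 10^0.67 = 4.677.
(b) Fraction as HOCl = 1 / (1 + 4.677) = 0.1761.
(b) HOCl = 0.1761 × 7.39 ppm = 1.302 ppm.

(a) 62.8 kg; (b) 1.30 ppm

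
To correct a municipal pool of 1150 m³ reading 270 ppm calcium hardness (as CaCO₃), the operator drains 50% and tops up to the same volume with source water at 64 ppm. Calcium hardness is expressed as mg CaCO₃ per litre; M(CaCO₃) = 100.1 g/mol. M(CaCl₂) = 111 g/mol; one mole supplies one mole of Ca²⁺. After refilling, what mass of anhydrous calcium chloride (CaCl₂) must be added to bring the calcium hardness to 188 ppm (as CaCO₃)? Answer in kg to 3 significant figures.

26.8 kg

Volume: 1150 m³ = 1,150,000 L.
After draining 50% and refilling: 270 × 0.50 + 64 × 0.50 = 167 ppm.
Deficit to target: 188 − 167 = 21 mg/L.
As CaCO₃: 21 mg/L × 1,150,000 L = 24,150 g; ÷ 100.1 = 241.3 mol Ca²⁺.
Mass: 241.3 × 111 = 26,780 g.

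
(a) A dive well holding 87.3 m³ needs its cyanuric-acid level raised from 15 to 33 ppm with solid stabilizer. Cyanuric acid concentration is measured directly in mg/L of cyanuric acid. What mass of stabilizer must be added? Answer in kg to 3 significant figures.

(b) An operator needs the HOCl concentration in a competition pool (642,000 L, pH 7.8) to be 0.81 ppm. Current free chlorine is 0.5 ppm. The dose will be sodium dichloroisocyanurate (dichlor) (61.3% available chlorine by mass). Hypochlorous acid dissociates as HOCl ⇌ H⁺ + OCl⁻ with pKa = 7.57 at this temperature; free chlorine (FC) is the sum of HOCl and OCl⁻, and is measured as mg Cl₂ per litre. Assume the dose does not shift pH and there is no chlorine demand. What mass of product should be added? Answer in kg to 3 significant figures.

(a) Volume: 87.3 m³ = 87,300 L.
(a) CYA to add: (33 − 15) = 18 mg/L × 87,300 L = 1571 g cyanuric acid.

(b) [OCl⁻]/[HOCl] = 10^(pH − pKa) = 10^(7.8 − 7.57) = 1.698; fraction as HOCl = 1/(1 + 1.698) = 0.3706.
(b) Free chlorine required for 0.81 ppm HOCl: 0.81 / 0.3706 = 2.186 ppm.
(b) FC to add: 2.186 − 0.5 = 1.686 mg/L as Cl₂.
(b) Cl₂ equivalent: 1.686 mg/L × 642,000 L = 1082 g.
(b) Product at 61.3% available Cl: 1082 / 0.613 = 1765 g.

(a) 1.57 kg; (b) 1.77 kg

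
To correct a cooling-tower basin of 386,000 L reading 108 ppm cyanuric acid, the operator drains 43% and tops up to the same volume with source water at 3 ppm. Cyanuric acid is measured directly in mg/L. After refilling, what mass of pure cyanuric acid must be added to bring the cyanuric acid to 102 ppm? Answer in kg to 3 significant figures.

15.1 kg

After draining 43% and refilling: 108 × 0.57 + 3 × 0.43 = 62.85 ppm.
Deficit to target: 102 − 62.85 = 39.15 mg/L.
Mass: 39.15 mg/L × 386,000 L = 15,110 g cyanuric acid.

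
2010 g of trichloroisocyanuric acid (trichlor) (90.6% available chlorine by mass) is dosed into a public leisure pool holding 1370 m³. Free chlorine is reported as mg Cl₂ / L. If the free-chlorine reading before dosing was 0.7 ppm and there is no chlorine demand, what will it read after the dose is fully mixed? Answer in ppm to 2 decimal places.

2.03 ppm

Volume: 1370 m³ = 1,370,000 L.
Available chlorine delivered: 2010 g × 0.906 = 1821 g as Cl₂.
Concentration rise: 1821 g / 1,370,000 L = 1.329 mg/L = 1.33 ppm.
Final FC: 0.7 + 1.33 = 2.03 ppm.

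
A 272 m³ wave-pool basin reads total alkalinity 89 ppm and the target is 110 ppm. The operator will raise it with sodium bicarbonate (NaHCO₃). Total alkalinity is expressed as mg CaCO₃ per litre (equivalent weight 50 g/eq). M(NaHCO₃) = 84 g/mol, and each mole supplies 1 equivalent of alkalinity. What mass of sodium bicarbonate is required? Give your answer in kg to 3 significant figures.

Volume: 272 m³ = 272,000 L.
Alkalinity to add: (110 − 89) = 21 mg/L as CaCO₃ × 272,000 L = 5712 g as CaCO₃.
Equivalents: 5712 g ÷ 50 g/eq = 114.2 eq.
NaHCO₃ supplies 1 eq per mole → 114.2 mol.
Mass: 114.2 mol × 84 g/mol = 9596 g.

9.60 kg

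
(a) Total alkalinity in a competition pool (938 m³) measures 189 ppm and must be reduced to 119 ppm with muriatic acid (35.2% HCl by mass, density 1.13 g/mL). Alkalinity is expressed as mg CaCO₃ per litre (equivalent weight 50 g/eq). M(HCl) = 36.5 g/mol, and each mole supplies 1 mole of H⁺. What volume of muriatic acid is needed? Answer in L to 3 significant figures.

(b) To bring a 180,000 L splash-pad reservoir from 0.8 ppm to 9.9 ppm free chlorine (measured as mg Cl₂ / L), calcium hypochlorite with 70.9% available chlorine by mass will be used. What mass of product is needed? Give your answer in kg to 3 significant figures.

(a) Volume: 938 m³ = 938,000 L.
(a) Alkalinity to neutralize: (189 − 119) = 70 mg/L as CaCO₃ × 938,000 L = 65,660 g as CaCO₃.
(a) Equivalents of H⁺ required: 65,660 ÷ 50 g/eq = 1313 eq = 1313 mol HCl.
(a) Mass of HCl: 1313 × 36.5 = 47,930 g.
(a) Mass of 35.2% solution: 47,930 / 0.352 = 136,200 g.
(a) Volume: 136,200 g ÷ 1.13 g/mL = 120,500 mL.

(b) Chlorine deficit: 9.9 − 0.8 = 9.1 ppm = 9.1 mg/L as Cl₂.
(b) Cl₂ equivalent needed: 9.1 mg/L × 180,000 L = 1,638,000 mg = 1638 g.
(b) Product at 70.9% available chlorine: 1638 / 0.709 = 2310 g.

(a) 121 L; (b) 2.31 kg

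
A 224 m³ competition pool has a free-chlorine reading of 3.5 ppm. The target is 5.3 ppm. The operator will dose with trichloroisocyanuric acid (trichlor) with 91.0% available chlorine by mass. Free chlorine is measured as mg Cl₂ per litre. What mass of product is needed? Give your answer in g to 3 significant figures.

443 g

Volume: 224 m³ = 224,000 L.
Chlorine deficit: 5.3 − 3.5 = 1.8 ppm = 1.8 mg/L as Cl₂.
Cl₂ equivalent needed: 1.8 mg/L × 224,000 L = 403,200 mg = 403.2 g.
Product at 91.0% available chlorine: 403.2 / 0.91 = 443.1 g.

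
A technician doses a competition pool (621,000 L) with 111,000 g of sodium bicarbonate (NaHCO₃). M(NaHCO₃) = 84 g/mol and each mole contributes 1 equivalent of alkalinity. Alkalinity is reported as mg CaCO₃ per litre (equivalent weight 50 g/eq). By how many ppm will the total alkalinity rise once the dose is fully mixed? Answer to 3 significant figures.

Moles of NaHCO₃: 111,000 g ÷ 84 g/mol = 1321 mol → 1321 eq of alkalinity.
As CaCO₃: 1321 eq × 50 g/eq = 66,070 g.
Rise: 66,070 g / 621,000 L × 1000 = 106.4 mg/L.

106 ppm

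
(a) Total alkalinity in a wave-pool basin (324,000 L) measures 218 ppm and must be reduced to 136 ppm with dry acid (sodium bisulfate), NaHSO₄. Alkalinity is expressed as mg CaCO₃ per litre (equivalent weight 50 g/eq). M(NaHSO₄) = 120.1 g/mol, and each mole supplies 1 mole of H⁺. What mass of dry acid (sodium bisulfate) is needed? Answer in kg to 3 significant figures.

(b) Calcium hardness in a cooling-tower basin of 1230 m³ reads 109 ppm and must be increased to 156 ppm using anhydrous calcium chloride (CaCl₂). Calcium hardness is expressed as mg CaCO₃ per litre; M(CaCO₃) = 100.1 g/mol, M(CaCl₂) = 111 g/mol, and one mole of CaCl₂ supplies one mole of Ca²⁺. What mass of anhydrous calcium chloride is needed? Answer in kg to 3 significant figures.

(a) Alkalinity to neutralize: (218 − 136) = 82 mg/L as CaCO₃ × 324,000 L = 26,570 g as CaCO₃.
(a) Equivalents of H⁺ required: 26,570 ÷ 50 g/eq = 531.4 eq = 531.4 mol NaHSO₄.
(a) Mass of NaHSO₄: 531.4 × 120.1 = 63,820 g.

(b) Volume: 1230 m³ = 1,230,000 L.
(b) Hardness to add: (156 − 109) = 47 mg/L as CaCO₃ × 1,230,000 L = 57,810 g as CaCO₃.
(b) Moles of Ca²⁺ (1 mol Ca²⁺ ≡ 1 mol CaCO₃): 57,810 / 100.1 g/mol = 577.5 mol.
(b) Mass of CaCl₂: 577.5 × 111 = 64,100 g.

(a) 63.8 kg; (b) 64.1 kg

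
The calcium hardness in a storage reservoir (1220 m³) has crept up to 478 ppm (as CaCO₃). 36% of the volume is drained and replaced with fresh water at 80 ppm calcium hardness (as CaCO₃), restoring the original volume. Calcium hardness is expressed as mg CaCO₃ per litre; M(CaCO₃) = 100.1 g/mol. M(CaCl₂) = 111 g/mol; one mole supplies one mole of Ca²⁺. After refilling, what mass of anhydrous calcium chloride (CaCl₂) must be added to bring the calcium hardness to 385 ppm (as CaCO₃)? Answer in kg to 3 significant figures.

68.0 kg

Volume: 1220 m³ = 1,220,000 L.
After draining 36% and refilling: 478 × 0.64 + 80 × 0.36 = 334.72 ppm.
Deficit to target: 385 − 334.72 = 50.28 mg/L.
As CaCO₃: 50.28 mg/L × 1,220,000 L = 61,340 g; ÷ 100.1 = 612.8 mol Ca²⁺.
Mass: 612.8 × 111 = 68,020 g.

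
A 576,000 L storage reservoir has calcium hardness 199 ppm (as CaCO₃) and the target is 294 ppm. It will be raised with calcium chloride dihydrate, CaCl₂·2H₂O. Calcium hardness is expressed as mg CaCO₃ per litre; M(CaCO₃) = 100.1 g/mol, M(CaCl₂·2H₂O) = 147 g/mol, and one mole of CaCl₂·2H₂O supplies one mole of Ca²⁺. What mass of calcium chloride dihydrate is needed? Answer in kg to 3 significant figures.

Hardness to add: (294 − 199) = 95 mg/L as CaCO₃ × 576,000 L = 54,720 g as CaCO₃.
Moles of Ca²⁺ (1 mol Ca²⁺ ≡ 1 mol CaCO₃): 54,720 / 100.1 g/mol = 546.7 mol.
Mass of CaCl₂·2H₂O: 546.7 × 147 = 80,360 g.

80.4 kg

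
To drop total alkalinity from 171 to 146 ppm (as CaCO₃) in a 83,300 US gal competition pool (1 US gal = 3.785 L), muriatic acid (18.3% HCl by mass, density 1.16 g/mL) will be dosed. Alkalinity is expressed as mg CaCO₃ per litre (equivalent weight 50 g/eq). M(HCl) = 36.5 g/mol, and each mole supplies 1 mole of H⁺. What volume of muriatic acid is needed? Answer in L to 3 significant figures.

27.1 L

Volume: 83,300 US gal × 3.785 L/gal = 315,290 L.
Alkalinity to neutralize: (171 − 146) = 25 mg/L as CaCO₃ × 315,290 L = 7882 g as CaCO₃.
Equivalents of H⁺ required: 7882 ÷ 50 g/eq = 157.6 eq = 157.6 mol HCl.
Mass of HCl: 157.6 × 36.5 = 5754 g.
Mass of 18.3% solution: 5754 / 0.183 = 31,440 g.
Volume: 31,440 g ÷ 1.16 g/mL = 27,110 mL.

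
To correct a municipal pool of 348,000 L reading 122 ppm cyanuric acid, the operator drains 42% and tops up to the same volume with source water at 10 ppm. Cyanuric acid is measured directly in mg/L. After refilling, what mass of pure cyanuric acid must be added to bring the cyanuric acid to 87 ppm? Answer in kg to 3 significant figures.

After draining 42% and refilling: 122 × 0.58 + 10 × 0.42 = 74.96 ppm.
Deficit to target: 87 − 74.96 = 12.04 mg/L.
Mass: 12.04 mg/L × 348,000 L = 4190 g cyanuric acid.

4.19 kg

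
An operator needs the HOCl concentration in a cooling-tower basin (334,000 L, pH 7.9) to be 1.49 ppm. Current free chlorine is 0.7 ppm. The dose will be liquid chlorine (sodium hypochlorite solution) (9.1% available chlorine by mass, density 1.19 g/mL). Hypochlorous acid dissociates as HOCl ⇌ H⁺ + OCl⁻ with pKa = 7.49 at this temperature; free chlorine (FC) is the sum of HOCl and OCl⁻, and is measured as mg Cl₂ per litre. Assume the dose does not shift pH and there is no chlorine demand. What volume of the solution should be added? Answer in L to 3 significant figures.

14.2 L

[OCl⁻]/[HOCl] = 10^(pH − pKa) = 10^(7.9 − 7.49) = 2.57; fraction as HOCl = 1/(1 + 2.57) = 0.2801.
Free chlorine required for 1.49 ppm HOCl: 1.49 / 0.2801 = 5.32 ppm.
FC to add: 5.32 − 0.7 = 4.62 mg/L as Cl₂.
Cl₂ equivalent: 4.62 mg/L × 334,000 L = 1543 g.
Product at 9.1% available Cl: 1543 / 0.091 = 16,960 g.
Volume: 16,960 g ÷ 1.19 g/mL = 14,250 mL.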